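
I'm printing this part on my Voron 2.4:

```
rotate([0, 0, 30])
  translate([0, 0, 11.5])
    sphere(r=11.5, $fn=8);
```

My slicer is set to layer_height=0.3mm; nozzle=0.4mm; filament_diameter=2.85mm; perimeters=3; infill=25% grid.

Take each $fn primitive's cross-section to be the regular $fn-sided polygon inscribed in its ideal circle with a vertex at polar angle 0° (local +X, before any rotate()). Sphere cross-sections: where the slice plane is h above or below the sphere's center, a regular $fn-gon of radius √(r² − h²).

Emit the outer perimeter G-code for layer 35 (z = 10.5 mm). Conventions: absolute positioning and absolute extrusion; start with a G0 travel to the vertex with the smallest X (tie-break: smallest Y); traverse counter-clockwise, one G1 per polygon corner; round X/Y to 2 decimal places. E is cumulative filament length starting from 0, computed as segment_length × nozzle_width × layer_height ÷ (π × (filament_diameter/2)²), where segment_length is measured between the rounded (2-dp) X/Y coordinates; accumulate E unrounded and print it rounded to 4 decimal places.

G0 X-11.07 Y2.97 Z10.50
G1 X-9.92 Y-5.73 E0.1651
G1 X-2.97 Y-11.07 E0.3299
G1 X5.73 Y-9.92 E0.4950
G1 X11.07 Y-2.97 E0.6599
G1 X9.92 Y5.73 E0.8250
G1 X2.97 Y11.07 E0.9898
G1 X-5.73 Y9.92 E1.1549
G1 X-11.07 Y2.97 E1.3198

At z = 10.5 mm: the r=11.5 sphere contributes a regular 8-gon of circumradius √(11.5²−1²) = 11.456; (rotated 30° about Z; rotation is an isometry so areas/perimeters/island counts are preserved). The outline is a single polygon with 8 vertices. Extrusion per mm of travel: 0.4 × 0.3 / (π × 1.425²) = 0.018811. Accumulating E over each segment gives final E = 1.3198.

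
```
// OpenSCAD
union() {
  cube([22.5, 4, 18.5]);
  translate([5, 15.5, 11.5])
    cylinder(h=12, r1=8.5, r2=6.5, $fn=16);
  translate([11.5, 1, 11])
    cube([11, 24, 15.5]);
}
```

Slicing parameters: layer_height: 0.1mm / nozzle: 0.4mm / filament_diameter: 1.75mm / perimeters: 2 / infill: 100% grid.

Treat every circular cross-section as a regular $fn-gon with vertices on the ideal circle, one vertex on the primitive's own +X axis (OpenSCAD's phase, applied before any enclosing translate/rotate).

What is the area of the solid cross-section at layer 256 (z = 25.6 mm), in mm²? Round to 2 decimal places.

264.00 mm²

At z = 25.6 mm: the cube is absent (z outside [0, 18.5]); the cone at (5, 15.5) is not intersected at this z (z outside [11.5, 23.5]); the cube at (11.5, 1) (footprint 11×24) is included at this height (area 264.00 mm²); Combining (union): only the 11×24 cube at (11.5, 1) is present, so the union is just that shape — area = 264.00 mm². Overall, the cross-section is a single solid region. Net area = 264.00 mm².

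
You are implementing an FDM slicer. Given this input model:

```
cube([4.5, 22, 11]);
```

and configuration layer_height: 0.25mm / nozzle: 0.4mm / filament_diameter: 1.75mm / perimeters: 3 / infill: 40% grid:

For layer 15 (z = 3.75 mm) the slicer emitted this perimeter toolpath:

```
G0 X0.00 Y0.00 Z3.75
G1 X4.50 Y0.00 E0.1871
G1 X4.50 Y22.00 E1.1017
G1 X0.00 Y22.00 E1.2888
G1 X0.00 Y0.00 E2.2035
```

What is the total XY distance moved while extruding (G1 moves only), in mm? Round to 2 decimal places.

Sum the Euclidean lengths of each G1 segment: total = 53.00 mm.

53.00 mm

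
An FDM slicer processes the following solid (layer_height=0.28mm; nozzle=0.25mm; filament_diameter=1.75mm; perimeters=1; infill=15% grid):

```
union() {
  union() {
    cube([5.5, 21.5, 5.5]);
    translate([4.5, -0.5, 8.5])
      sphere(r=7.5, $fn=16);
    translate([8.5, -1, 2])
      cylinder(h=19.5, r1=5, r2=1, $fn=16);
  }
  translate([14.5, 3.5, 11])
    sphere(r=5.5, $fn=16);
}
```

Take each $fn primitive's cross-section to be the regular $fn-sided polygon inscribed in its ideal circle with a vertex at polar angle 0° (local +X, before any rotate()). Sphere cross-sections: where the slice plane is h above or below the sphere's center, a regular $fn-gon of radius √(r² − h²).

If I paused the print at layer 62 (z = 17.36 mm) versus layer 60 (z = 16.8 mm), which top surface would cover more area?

layer 60 (z = 16.8 mm)

Layer 62 (z = 17.36): the cube is not intersected at this z (z outside [0, 5.5]); the sphere at (4.5, -0.5) is absent (|z−center|=8.860 > r=7.5); the cone at (8.5, -1) contributes a regular 16-gon of circumradius 1.849 (interpolated between r1=5 and r2=1 at t=0.788) (area = (16/2)·1.849²·sin(360°/16) = 10.47 mm²); Taking the union: only the cone at (8.5, -1) is present, so the union is just that shape — area = 10.47 mm²; the sphere at (14.5, 3.5) is not intersected at this z (|z−center|=6.360 > r=5.5); Taking the union: only that combined region is present, so the union is just that shape — area = 10.47 mm². So its area = 10.47 mm². Layer 60 (z = 16.8): the cube does not reach this height (z outside [0, 5.5]); the sphere at (4.5, -0.5) is absent (|z−center|=8.300 > r=7.5); the cone at (8.5, -1) (r1=5→r2=1) has section circumradius 1.964 here — a regular 16-gon (area = (16/2)·1.964²·sin(360°/16) = 11.81 mm²); Merging all regions: only the cone at (8.5, -1) is present, so the union is just that shape — area = 11.81 mm²; the sphere at (14.5, 3.5) does not reach this height (|z−center|=5.800 > r=5.5); Taking the union: only that combined region is present, so the union is just that shape — area = 11.81 mm². So its area = 11.81 mm². Layer 60 is larger (11.81 vs 10.47 mm²).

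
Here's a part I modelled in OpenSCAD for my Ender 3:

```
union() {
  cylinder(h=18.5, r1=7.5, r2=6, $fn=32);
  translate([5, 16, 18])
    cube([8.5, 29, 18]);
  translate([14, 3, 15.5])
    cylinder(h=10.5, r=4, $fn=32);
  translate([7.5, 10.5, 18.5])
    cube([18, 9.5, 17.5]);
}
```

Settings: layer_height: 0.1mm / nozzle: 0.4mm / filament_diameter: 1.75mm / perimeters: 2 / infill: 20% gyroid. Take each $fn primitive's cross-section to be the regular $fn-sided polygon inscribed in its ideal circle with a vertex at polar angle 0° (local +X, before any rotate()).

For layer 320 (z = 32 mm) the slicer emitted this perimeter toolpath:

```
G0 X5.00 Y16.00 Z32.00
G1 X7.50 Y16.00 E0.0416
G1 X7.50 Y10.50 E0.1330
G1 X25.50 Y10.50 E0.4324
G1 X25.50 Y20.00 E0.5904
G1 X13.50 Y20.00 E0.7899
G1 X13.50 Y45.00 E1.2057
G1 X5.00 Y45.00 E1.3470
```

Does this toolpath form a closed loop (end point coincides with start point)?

Start point (G0): (5.00, 16.00). End point (last G1): the path does not return to the start — open.

no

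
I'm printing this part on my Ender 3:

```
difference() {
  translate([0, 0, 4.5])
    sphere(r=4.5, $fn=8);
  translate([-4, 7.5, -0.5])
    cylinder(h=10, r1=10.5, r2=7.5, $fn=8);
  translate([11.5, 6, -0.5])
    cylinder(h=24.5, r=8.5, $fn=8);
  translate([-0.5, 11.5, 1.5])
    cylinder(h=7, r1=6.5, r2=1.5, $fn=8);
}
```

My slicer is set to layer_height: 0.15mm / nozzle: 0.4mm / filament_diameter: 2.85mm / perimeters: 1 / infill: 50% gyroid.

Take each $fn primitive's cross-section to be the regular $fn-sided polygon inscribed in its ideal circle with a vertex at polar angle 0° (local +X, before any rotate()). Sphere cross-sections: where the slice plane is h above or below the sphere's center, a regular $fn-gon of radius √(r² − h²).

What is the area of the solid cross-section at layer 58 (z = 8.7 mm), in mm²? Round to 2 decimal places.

7.12 mm²

At z = 8.7 mm: the r=4.5 sphere contributes a regular 8-gon of circumradius √(4.5²−4.2²) = 1.616 (area = (8/2)·1.616²·sin(360°/8) = 7.38 mm²); the cone at (-4, 7.5) (r1=10.5→r2=7.5) has section circumradius 7.740 here — a regular 8-gon (area = (8/2)·7.740²·sin(360°/8) = 169.44 mm²); the r=8.5 cylinder at (11.5, 6) gives a regular 8-gon of circumradius 8.5 (constant along its height) (area = (8/2)·8.500²·sin(360°/8) = 204.35 mm²); the cone at (-0.5, 11.5) is absent (z outside [1.5, 8.5]); Taking the first minus the rest: starting from the r=4.5 sphere (7.38 mm²), the cone at (-4, 7.5) partially overlaps it — only the 0.26 mm² overlap (of its 169.44 mm²) is removed, clipping the outline; the r=8.5 cylinder at (11.5, 6) misses the remaining region (no effect) — area = 7.12 mm². Overall, the cross-section is a single solid region. Net area = 7.12 mm².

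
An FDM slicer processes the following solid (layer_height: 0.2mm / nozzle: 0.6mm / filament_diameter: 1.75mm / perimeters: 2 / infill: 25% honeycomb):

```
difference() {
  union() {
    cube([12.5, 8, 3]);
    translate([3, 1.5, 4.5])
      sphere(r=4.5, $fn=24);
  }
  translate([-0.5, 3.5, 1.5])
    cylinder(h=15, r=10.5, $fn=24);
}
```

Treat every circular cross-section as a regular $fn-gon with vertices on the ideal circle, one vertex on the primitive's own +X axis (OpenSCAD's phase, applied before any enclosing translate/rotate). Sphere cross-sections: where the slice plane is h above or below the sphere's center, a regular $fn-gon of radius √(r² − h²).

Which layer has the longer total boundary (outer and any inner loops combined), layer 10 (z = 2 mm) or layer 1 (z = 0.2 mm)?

layer 1 (z = 0.2 mm)

Layer 10 (z = 2): the cube is present — its section is the full 12.5×8 rectangle (perimeter 41.00 mm); the r=4.5 sphere at (3, 1.5) slices to a regular 24-gon of circumradius 3.742 (√(r²−h²) with h=2.5 from center) (perimeter = 2·24·3.742·sin(180°/24) = 23.44 mm); Merging all regions: the regions partially overlap (shared area 30.59 mm²), so the edge portions inside another operand are dropped and the merged outline is re-measured after clipping — boundary = 43.44 mm; the r=10.5 cylinder at (-0.5, 3.5) gives a regular 24-gon of circumradius 10.5 (constant along its height) (perimeter = 2·24·10.500·sin(180°/24) = 65.79 mm); Taking the first minus the rest: starting from that combined region, the r=10.5 cylinder at (-0.5, 3.5) partially overlaps it — only the 90.22 mm² overlap (of its 342.42 mm²) is removed, clipping the outline — boundary = 23.04 mm. So its perimeter = 23.04 mm. Layer 1 (z = 0.2): the cube is present — its section is the full 12.5×8 rectangle (perimeter 41.00 mm); the r=4.5 sphere at (3, 1.5) contributes a regular 24-gon of circumradius √(4.5²−4.3²) = 1.327 (perimeter = 2·24·1.327·sin(180°/24) = 8.31 mm); Combining (union): the r=4.5 sphere at (3, 1.5) lies entirely inside the 12.5×8 cube, so the union is just the 12.5×8 cube — boundary = 41.00 mm; the cylinder at (-0.5, 3.5) is absent (z outside [1.5, 16.5]); After the difference (first − rest): none of the subtracted shapes is present at this height, so that combined region is unchanged — boundary = 41.00 mm. So its perimeter = 41.00 mm. Layer 1 is larger (41.00 vs 23.04 mm).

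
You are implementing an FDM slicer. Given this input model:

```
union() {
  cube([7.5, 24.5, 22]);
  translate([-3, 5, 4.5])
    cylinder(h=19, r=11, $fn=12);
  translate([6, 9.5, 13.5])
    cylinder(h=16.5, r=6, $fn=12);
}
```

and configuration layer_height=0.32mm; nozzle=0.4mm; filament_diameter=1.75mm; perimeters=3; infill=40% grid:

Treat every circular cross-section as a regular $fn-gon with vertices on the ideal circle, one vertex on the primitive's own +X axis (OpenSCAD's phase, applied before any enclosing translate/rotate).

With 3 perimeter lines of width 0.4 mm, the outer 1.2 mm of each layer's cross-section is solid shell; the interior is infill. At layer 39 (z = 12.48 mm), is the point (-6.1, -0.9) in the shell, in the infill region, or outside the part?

infill

At z = 12.48 mm: the cube (footprint 7.5×24.5) is included at this height; the r=11 cylinder at (-3, 5) contributes a regular 12-gon of circumradius 11; the cylinder at (6, 9.5) is absent (z outside [13.5, 30]); Combining (union): the regions partially overlap (shared area 94.67 mm²), so overlapping operands fuse into one piece — 1 connected region. Overall, the cross-section is a single solid region. The nearest boundary edge runs (-3.00, -6.00)→(-8.50, -4.53); distance from the point to it = 4.12 mm. The point is inside the cross-section and 4.12 mm from the nearest boundary — more than the 1.2 mm shell width (3 × 0.4), so it's in the infill interior.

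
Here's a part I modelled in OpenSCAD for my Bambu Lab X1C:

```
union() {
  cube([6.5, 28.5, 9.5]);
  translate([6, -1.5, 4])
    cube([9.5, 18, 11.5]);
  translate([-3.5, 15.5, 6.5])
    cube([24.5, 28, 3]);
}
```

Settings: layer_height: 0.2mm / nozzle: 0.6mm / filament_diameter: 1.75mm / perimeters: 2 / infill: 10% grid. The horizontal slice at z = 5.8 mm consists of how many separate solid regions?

1

At z = 5.8 mm: the 6.5×28.5 cube contributes its full rectangle; the 9.5×18 cube at (6, -1.5) contributes its full rectangle; the cube at (-3.5, 15.5) does not reach this height (z outside [6.5, 9.5]); Combining (union): the regions partially overlap (shared area 8.25 mm²), so overlapping operands fuse into one piece — 1 connected region. The result has 1 disconnected region.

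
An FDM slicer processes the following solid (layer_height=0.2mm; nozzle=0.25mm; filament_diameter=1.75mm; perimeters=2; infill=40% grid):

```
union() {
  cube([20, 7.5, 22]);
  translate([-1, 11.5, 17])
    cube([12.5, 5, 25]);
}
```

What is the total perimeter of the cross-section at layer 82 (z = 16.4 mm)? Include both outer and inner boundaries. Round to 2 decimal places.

At z = 16.4 mm: the cube (footprint 20×7.5) is included at this height (perimeter 55.00 mm); the cube at (-1, 11.5) does not reach this height (z outside [17, 42]); Merging all regions: only the 20×7.5 cube is present, so the union is just that shape — boundary = 55.00 mm. Overall, the cross-section is a single solid region. Total boundary length (outer) = 55.00 mm.

55.00 mm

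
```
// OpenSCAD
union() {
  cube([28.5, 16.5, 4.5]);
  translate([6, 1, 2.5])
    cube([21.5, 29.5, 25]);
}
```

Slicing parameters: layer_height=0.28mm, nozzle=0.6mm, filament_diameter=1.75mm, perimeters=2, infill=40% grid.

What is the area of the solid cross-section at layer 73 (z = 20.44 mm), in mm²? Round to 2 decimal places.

634.25 mm²

At z = 20.44 mm: the cube is absent (z outside [0, 4.5]); the 21.5×29.5 cube at (6, 1) contributes its full rectangle (area 634.25 mm²); Merging all regions: only the 21.5×29.5 cube at (6, 1) is present, so the union is just that shape — area = 634.25 mm². Overall, the cross-section is a single solid region. Net area = 634.25 mm².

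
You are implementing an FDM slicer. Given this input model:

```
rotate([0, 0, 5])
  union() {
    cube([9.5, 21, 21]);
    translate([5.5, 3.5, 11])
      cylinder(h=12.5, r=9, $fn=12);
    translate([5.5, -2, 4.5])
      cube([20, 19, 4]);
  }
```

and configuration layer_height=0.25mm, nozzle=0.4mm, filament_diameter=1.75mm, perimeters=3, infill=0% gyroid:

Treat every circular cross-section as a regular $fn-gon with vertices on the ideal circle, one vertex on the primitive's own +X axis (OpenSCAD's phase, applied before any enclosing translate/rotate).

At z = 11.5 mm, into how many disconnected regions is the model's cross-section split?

1

At z = 11.5 mm: the 9.5×21 cube contributes its full rectangle; the r=9 cylinder at (5.5, 3.5) contributes a regular 12-gon of circumradius 9; the cube at (5.5, -2) is absent (z outside [4.5, 8.5]); Taking the union: the regions partially overlap (shared area 112.19 mm²), so overlapping operands fuse into one piece — 1 connected region; (whole slice rotated 5° about Z — lengths, areas and connectivity unchanged). The result has 1 disconnected region.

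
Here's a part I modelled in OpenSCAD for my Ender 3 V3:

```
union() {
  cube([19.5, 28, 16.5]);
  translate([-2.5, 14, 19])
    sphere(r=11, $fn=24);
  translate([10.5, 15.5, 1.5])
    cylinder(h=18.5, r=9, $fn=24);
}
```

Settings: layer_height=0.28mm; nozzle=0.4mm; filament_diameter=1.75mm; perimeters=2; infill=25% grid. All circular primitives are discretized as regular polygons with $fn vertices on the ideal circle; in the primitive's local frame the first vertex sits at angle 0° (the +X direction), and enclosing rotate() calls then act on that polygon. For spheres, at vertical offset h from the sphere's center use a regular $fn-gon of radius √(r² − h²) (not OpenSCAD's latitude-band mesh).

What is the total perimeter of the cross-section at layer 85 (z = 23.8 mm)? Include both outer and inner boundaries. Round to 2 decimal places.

62.01 mm

At z = 23.8 mm: the cube is not intersected at this z (z outside [0, 16.5]); the r=11 sphere at (-2.5, 14) contributes a regular 24-gon of circumradius √(11²−4.8²) = 9.897 (perimeter = 2·24·9.897·sin(180°/24) = 62.01 mm); the cylinder at (10.5, 15.5) does not reach this height (z outside [1.5, 20]); Merging all regions: only the r=11 sphere at (-2.5, 14) is present, so the union is just that shape — boundary = 62.01 mm. Overall, the cross-section is a single solid region. Total boundary length (outer) = 62.01 mm.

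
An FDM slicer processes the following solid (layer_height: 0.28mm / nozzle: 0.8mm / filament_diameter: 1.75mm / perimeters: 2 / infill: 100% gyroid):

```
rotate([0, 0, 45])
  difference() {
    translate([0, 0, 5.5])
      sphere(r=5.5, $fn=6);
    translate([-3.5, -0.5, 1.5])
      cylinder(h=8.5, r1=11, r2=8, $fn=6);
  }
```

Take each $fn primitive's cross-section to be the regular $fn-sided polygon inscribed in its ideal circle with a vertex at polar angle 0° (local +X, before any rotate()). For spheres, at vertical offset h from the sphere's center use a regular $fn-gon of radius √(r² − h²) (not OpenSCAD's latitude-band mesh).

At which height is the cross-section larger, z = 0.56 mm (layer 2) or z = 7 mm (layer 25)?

layer 2 (z = 0.56 mm)

Layer 2 (z = 0.56): the r=5.5 sphere contributes a regular 6-gon of circumradius √(5.5²−4.94²) = 2.418 (area = (6/2)·2.418²·sin(360°/6) = 15.19 mm²); the cone at (-3.5, -0.5) is absent (z outside [1.5, 10]); Subtracting the remaining from the first: none of the subtracted shapes is present at this height, so the r=5.5 sphere is unchanged — area = 15.19 mm²; (rotated 45° about Z; rotation is an isometry so areas/perimeters/island counts are preserved). So its area = 15.19 mm². Layer 25 (z = 7): the r=5.5 sphere contributes a regular 6-gon of circumradius √(5.5²−1.5²) = 5.292 (area = (6/2)·5.292²·sin(360°/6) = 72.75 mm²); the cone at (-3.5, -0.5) contributes a regular 6-gon of circumradius 9.059 (interpolated between r1=11 and r2=8 at t=0.647) (area = (6/2)·9.059²·sin(360°/6) = 213.20 mm²); Subtracting the remaining from the first: starting from the r=5.5 sphere (72.75 mm²), the cone at (-3.5, -0.5) partially overlaps it — only the 72.65 mm² overlap (of its 213.20 mm²) is removed, clipping the outline — area = 0.10 mm²; (whole slice rotated 45° about Z — lengths, areas and connectivity unchanged). So its area = 0.10 mm². Layer 2 is larger (15.19 vs 0.10 mm²).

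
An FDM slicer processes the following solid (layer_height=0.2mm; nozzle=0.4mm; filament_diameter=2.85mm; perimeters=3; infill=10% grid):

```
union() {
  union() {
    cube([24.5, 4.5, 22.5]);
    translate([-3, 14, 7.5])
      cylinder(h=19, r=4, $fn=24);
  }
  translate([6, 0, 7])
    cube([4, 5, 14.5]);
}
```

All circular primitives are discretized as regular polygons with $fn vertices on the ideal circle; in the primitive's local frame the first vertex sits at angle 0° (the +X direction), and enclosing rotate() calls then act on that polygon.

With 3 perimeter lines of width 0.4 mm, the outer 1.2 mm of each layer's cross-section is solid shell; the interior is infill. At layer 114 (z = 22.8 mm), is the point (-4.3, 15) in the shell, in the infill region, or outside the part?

At z = 22.8 mm: the cube does not reach this height (z outside [0, 22.5]); the r=4 cylinder at (-3, 14) gives a regular 24-gon of circumradius 4 (constant along its height); Combining (union): only the r=4 cylinder at (-3, 14) is present, so the union is just that shape — 1 connected region; the cube at (6, 0) is not intersected at this z (z outside [7, 21.5]); Merging all regions: only the result so far is present, so the union is just that shape — 1 connected region. Overall, the cross-section is a single solid region. The nearest boundary edge runs (-5.83, 16.83)→(-6.46, 16.00); distance from the point to it = 2.33 mm. The point is inside the cross-section and 2.33 mm from the nearest boundary — more than the 1.2 mm shell width (3 × 0.4), so it's in the infill interior.

infill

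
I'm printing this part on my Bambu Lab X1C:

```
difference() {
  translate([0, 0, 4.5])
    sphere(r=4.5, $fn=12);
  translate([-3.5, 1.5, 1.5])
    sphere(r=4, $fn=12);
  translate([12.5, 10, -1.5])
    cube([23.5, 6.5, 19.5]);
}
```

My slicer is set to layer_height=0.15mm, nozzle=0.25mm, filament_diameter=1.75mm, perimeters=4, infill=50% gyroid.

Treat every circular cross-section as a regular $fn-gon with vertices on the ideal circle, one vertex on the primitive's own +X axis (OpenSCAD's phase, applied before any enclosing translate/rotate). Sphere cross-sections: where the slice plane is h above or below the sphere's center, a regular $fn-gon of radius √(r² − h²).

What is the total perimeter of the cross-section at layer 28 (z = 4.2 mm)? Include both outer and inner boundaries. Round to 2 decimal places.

29.79 mm

At z = 4.2 mm: the r=4.5 sphere contributes a regular 12-gon of circumradius √(4.5²−0.3²) = 4.490 (perimeter = 2·12·4.490·sin(180°/12) = 27.89 mm); the r=4 sphere at (-3.5, 1.5) contributes a regular 12-gon of circumradius √(4²−2.7²) = 2.951 (perimeter = 2·12·2.951·sin(180°/12) = 18.33 mm); the cube at (12.5, 10) is present — its section is the full 23.5×6.5 rectangle (perimeter 60.00 mm); Taking the first minus the rest: starting from the r=4.5 sphere, the r=4 sphere at (-3.5, 1.5) partially overlaps it — only the 14.47 mm² overlap (of its 26.13 mm²) is removed, clipping the outline; the 23.5×6.5 cube at (12.5, 10) misses the remaining region (no effect) — boundary = 29.79 mm. Overall, the cross-section is a single solid region. Total boundary length (outer) = 29.79 mm.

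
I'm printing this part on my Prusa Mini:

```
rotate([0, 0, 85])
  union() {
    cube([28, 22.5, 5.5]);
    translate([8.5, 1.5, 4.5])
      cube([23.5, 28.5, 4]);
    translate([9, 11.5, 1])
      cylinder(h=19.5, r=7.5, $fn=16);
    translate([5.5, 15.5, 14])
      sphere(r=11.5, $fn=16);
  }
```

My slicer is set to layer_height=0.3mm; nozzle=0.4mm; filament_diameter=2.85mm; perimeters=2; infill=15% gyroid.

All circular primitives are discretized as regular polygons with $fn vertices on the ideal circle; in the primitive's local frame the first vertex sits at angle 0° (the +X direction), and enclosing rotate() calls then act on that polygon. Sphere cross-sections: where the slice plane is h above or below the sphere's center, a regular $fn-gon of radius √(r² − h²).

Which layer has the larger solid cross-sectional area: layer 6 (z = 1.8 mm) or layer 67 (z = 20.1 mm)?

layer 6 (z = 1.8 mm)

Layer 6 (z = 1.8): the cube is present — its section is the full 28×22.5 rectangle (area 630.00 mm²); the cube at (8.5, 1.5) does not reach this height (z outside [4.5, 8.5]); the r=7.5 cylinder at (9, 11.5) contributes a regular 16-gon of circumradius 7.5 (area = (16/2)·7.500²·sin(360°/16) = 172.21 mm²); the sphere at (5.5, 15.5) is not intersected at this z (|z−center|=12.200 > r=11.5); Merging all regions: the r=7.5 cylinder at (9, 11.5) lies entirely inside the 28×22.5 cube, so the union is just the 28×22.5 cube — area = 630.00 mm²; (whole slice rotated 85° about Z — lengths, areas and connectivity unchanged). So its area = 630.00 mm². Layer 67 (z = 20.1): the cube does not reach this height (z outside [0, 5.5]); the cube at (8.5, 1.5) is absent (z outside [4.5, 8.5]); the cylinder at (9, 11.5): section is a regular 16-gon, circumradius r=7.5 (area = (16/2)·7.500²·sin(360°/16) = 172.21 mm²); the r=11.5 sphere at (5.5, 15.5) contributes a regular 16-gon of circumradius √(11.5²−6.1²) = 9.749 (area = (16/2)·9.749²·sin(360°/16) = 290.96 mm²); Taking the union: the regions partially overlap — summed areas 463.17 mm² minus the doubly-counted overlap 134.23 mm² gives 328.94 mm² — area = 328.94 mm²; (rotated 85° about Z; rotation is an isometry so areas/perimeters/island counts are preserved). So its area = 328.94 mm². Layer 6 is larger (630.00 vs 328.94 mm²).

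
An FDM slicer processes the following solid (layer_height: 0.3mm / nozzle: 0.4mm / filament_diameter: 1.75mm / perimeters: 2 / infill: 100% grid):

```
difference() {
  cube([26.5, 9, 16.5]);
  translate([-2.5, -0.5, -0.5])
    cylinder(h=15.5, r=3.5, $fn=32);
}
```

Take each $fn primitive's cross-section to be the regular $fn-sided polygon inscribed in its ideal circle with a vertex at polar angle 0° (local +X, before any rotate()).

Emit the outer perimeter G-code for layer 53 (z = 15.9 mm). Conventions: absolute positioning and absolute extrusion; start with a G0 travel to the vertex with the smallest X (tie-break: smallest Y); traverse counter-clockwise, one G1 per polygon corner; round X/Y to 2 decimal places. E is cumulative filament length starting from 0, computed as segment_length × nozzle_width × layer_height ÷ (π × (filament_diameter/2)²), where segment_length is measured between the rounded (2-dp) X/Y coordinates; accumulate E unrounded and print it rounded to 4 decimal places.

At z = 15.9 mm: the 26.5×9 cube contributes its full rectangle; the cylinder at (-2.5, -0.5) does not reach this height (z outside [-0.5, 15]); Subtracting the remaining from the first: none of the subtracted shapes is present at this height, so the 26.5×9 cube is unchanged — 1 connected region. The outline is a single polygon with 4 vertices. Extrusion per mm of travel: 0.4 × 0.3 / (π × 0.875²) = 0.049890. Accumulating E over each segment gives final E = 3.5422.

G0 X0.00 Y0.00 Z15.90
G1 X26.50 Y0.00 E1.3221
G1 X26.50 Y9.00 E1.7711
G1 X0.00 Y9.00 E3.0932
G1 X0.00 Y0.00 E3.5422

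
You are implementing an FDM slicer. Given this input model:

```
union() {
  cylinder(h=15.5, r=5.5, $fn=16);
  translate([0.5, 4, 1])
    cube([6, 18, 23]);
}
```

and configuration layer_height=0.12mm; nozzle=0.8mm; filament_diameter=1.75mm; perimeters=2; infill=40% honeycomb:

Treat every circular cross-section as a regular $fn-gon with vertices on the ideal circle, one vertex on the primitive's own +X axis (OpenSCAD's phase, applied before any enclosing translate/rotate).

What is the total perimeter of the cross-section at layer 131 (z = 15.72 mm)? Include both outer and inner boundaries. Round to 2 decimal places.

At z = 15.72 mm: the cylinder is not intersected at this z (z outside [0, 15.5]); the 6×18 cube at (0.5, 4) contributes its full rectangle (perimeter 48.00 mm); Combining (union): only the 6×18 cube at (0.5, 4) is present, so the union is just that shape — boundary = 48.00 mm. Overall, the cross-section is a single solid region. Total boundary length (outer) = 48.00 mm.

48.00 mm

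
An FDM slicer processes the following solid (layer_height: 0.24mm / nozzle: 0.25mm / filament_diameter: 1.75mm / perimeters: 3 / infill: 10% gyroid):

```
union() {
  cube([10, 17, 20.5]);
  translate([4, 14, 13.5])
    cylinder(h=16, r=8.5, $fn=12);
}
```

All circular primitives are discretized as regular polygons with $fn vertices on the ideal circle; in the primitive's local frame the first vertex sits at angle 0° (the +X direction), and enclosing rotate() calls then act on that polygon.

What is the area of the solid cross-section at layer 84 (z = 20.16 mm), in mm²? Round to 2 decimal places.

At z = 20.16 mm: the cube (footprint 10×17) is included at this height (area 170.00 mm²); the r=8.5 cylinder at (4, 14) contributes a regular 12-gon of circumradius 8.5 (area = (12/2)·8.500²·sin(360°/12) = 216.75 mm²); Taking the union: the regions partially overlap — summed areas 386.75 mm² minus the doubly-counted overlap 106.91 mm² gives 279.84 mm² — area = 279.84 mm². Overall, the cross-section is a single solid region. Net area = 279.84 mm².

279.84 mm²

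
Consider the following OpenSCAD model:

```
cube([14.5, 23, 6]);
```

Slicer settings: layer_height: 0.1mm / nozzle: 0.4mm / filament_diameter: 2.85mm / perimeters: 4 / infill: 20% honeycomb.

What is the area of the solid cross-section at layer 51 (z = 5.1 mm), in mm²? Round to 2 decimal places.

333.50 mm²

At z = 5.1 mm: the 14.5×23 cube contributes its full rectangle (area 333.50 mm²). Overall, the cross-section is a single solid region. Net area = 333.50 mm².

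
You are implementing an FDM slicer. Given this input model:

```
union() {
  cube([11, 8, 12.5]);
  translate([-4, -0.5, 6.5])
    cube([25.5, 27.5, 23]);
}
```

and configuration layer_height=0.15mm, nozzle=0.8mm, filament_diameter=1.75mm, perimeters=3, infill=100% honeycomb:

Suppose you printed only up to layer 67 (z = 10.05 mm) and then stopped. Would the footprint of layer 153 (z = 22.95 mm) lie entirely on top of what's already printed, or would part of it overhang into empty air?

Compare the two slices. At z = 10.05: the cube is present — its section is the full 11×8 rectangle (area 88.00 mm²); the cube at (-4, -0.5) (footprint 25.5×27.5) is included at this height (area 701.25 mm²); Taking the union: the 11×8 cube lies entirely inside the 25.5×27.5 cube at (-4, -0.5), so the union is just the 25.5×27.5 cube at (-4, -0.5) — area = 701.25 mm². At z = 22.95: the cube is absent (z outside [0, 12.5]); the cube at (-4, -0.5) (footprint 25.5×27.5) is included at this height (area 701.25 mm²); Combining (union): only the 25.5×27.5 cube at (-4, -0.5) is present, so the union is just that shape — area = 701.25 mm². Checking containment: the cross-section at z = 22.95 is a subset of the cross-section at z = 10.05.

entirely on top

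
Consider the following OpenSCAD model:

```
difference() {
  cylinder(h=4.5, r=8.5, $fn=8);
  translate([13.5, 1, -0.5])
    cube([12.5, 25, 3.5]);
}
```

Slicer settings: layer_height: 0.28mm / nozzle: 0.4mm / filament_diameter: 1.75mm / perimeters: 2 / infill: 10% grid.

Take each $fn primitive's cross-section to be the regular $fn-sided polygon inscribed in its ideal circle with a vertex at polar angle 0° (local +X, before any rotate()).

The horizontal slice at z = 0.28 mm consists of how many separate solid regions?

1

At z = 0.28 mm: the r=8.5 cylinder gives a regular 8-gon of circumradius 8.5 (constant along its height); the cube at (13.5, 1) is present — its section is the full 12.5×25 rectangle; After the difference (first − rest): starting from the r=8.5 cylinder, the 12.5×25 cube at (13.5, 1) misses the remaining region (no effect) — 1 connected region. The result has 1 disconnected region.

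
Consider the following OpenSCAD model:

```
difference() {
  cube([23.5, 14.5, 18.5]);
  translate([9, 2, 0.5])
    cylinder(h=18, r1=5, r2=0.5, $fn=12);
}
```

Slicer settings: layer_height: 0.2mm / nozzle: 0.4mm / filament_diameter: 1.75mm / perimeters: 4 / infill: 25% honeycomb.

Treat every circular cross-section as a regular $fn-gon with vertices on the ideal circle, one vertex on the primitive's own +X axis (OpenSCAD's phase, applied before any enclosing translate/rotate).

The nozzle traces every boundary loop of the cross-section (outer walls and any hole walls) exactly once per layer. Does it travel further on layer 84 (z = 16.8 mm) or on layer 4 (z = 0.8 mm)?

Layer 84 (z = 16.8): the cube (footprint 23.5×14.5) is included at this height (perimeter 76.00 mm); the cone at (9, 2) contributes a regular 12-gon of circumradius 0.925 (interpolated between r1=5 and r2=0.5 at t=0.906) (perimeter = 2·12·0.925·sin(180°/12) = 5.75 mm); After the difference (first − rest): starting from the 23.5×14.5 cube, the cone at (9, 2) lies wholly inside it (removes its full 2.57 mm² and its 5.75 mm outline becomes a hole wall) — boundary (outer + 1 inner loop) = 81.75 mm. So its perimeter = 81.75 mm. Layer 4 (z = 0.8): the cube (footprint 23.5×14.5) is included at this height (perimeter 76.00 mm); the cone at (9, 2) contributes a regular 12-gon of circumradius 4.925 (interpolated between r1=5 and r2=0.5 at t=0.017) (perimeter = 2·12·4.925·sin(180°/12) = 30.59 mm); Taking the first minus the rest: starting from the 23.5×14.5 cube, the cone at (9, 2) partially overlaps it — only the 55.01 mm² overlap (of its 72.77 mm²) is removed, clipping the outline — boundary = 86.66 mm. So its perimeter = 86.66 mm. Layer 4 is larger (86.66 vs 81.75 mm).

layer 4 (z = 0.8 mm)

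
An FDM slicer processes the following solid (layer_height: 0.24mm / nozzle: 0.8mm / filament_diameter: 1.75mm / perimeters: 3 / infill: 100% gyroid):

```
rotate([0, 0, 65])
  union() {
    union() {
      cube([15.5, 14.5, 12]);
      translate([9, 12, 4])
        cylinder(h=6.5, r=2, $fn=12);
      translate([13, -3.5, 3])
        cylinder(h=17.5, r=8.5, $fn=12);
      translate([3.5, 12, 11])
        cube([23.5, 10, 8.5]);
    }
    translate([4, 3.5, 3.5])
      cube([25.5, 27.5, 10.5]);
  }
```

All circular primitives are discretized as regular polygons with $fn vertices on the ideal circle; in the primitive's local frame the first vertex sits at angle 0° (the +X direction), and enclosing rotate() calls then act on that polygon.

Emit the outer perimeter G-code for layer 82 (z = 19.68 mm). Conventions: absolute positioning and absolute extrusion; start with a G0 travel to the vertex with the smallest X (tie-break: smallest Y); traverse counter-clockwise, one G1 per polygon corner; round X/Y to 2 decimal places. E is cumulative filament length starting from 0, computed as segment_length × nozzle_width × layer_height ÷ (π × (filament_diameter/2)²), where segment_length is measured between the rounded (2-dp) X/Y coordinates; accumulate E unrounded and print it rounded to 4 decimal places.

At z = 19.68 mm: the cube is not intersected at this z (z outside [0, 12]); the cylinder at (9, 12) does not reach this height (z outside [4, 10.5]); the r=8.5 cylinder at (13, -3.5) contributes a regular 12-gon of circumradius 8.5; the cube at (3.5, 12) is absent (z outside [11, 19.5]); Combining (union): only the r=8.5 cylinder at (13, -3.5) is present, so the union is just that shape — 1 connected region; the cube at (4, 3.5) is absent (z outside [3.5, 14]); Merging all regions: only that combined region is present, so the union is just that shape — 1 connected region; (whole slice rotated 65° about Z — lengths, areas and connectivity unchanged). The outline is a single polygon with 12 vertices. Extrusion per mm of travel: 0.8 × 0.24 / (π × 0.875²) = 0.079824. Accumulating E over each segment gives final E = 4.2149.

G0 X0.20 Y9.56 Z19.68
G1 X1.70 Y5.43 E0.3507
G1 X5.07 Y2.60 E0.7020
G1 X9.41 Y1.84 E1.0537
G1 X13.54 Y3.34 E1.4045
G1 X16.37 Y6.71 E1.7558
G1 X17.13 Y11.04 E2.1067
G1 X15.63 Y15.18 E2.4582
G1 X12.26 Y18.01 E2.8095
G1 X7.93 Y18.77 E3.1604
G1 X3.79 Y17.27 E3.5119
G1 X0.96 Y13.90 E3.8632
G1 X0.20 Y9.56 E4.2149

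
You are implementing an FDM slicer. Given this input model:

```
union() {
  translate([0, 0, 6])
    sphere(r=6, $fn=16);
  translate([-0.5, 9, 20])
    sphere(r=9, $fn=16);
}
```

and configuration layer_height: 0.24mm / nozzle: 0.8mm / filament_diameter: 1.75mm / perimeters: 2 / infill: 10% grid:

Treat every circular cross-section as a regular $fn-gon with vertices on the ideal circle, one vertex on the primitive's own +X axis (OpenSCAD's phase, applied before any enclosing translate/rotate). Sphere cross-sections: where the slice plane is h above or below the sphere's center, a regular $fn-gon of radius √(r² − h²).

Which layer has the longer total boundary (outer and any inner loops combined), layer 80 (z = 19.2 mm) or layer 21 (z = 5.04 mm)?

Layer 80 (z = 19.2): the sphere is not intersected at this z (|z−center|=13.200 > r=6); the r=9 sphere at (-0.5, 9) contributes a regular 16-gon of circumradius √(9²−0.8²) = 8.964 (perimeter = 2·16·8.964·sin(180°/16) = 55.96 mm); Taking the union: only the r=9 sphere at (-0.5, 9) is present, so the union is just that shape — boundary = 55.96 mm. So its perimeter = 55.96 mm. Layer 21 (z = 5.04): the r=6 sphere contributes a regular 16-gon of circumradius √(6²−0.96²) = 5.923 (perimeter = 2·16·5.923·sin(180°/16) = 36.97 mm); the sphere at (-0.5, 9) does not reach this height (|z−center|=14.960 > r=9); Taking the union: only the r=6 sphere is present, so the union is just that shape — boundary = 36.97 mm. So its perimeter = 36.97 mm. Layer 80 is larger (55.96 vs 36.97 mm).

layer 80 (z = 19.2 mm)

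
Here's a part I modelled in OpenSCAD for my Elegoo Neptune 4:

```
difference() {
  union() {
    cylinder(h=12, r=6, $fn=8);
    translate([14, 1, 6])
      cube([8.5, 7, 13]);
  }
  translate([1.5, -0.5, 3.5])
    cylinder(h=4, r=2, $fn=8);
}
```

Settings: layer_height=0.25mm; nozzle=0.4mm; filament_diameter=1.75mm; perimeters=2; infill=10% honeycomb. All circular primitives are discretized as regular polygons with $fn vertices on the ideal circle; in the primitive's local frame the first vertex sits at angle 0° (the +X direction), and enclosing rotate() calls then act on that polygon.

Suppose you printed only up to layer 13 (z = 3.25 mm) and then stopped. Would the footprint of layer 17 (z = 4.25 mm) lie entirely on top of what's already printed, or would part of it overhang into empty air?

Compare the two slices. At z = 3.25: the r=6 cylinder contributes a regular 8-gon of circumradius 6 (area = (8/2)·6.000²·sin(360°/8) = 101.82 mm²); the cube at (14, 1) is absent (z outside [6, 19]); Merging all regions: only the r=6 cylinder is present, so the union is just that shape — area = 101.82 mm²; the cylinder at (1.5, -0.5) does not reach this height (z outside [3.5, 7.5]); Subtracting the remaining from the first: none of the subtracted shapes is present at this height, so the result so far is unchanged — area = 101.82 mm². At z = 4.25: the r=6 cylinder gives a regular 8-gon of circumradius 6 (constant along its height) (area = (8/2)·6.000²·sin(360°/8) = 101.82 mm²); the cube at (14, 1) is absent (z outside [6, 19]); Combining (union): only the r=6 cylinder is present, so the union is just that shape — area = 101.82 mm²; the cylinder at (1.5, -0.5): section is a regular 8-gon, circumradius r=2 (area = (8/2)·2.000²·sin(360°/8) = 11.31 mm²); Taking the first minus the rest: starting from the result so far (101.82 mm²), the r=2 cylinder at (1.5, -0.5) lies wholly inside it (removes its full 11.31 mm² and its 12.25 mm outline becomes a hole wall) — area = 90.51 mm². Checking containment: the cross-section at z = 4.25 is a subset of the cross-section at z = 3.25.

entirely on top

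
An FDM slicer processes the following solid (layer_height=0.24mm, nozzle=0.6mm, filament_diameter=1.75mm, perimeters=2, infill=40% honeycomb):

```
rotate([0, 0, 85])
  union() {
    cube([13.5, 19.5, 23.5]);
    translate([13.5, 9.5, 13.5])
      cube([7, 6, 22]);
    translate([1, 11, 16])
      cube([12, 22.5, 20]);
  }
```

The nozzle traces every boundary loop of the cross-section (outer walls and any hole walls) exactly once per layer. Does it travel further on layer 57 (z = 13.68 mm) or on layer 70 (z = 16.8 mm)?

Layer 57 (z = 13.68): the cube is present — its section is the full 13.5×19.5 rectangle (perimeter 66.00 mm); the 7×6 cube at (13.5, 9.5) contributes its full rectangle (perimeter 26.00 mm); the cube at (1, 11) is not intersected at this z (z outside [16, 36]); Merging all regions: the 2 present regions share edge segments without overlapping in area, so areas simply add but the touching pieces fuse into one outline (the shared edge portions become interior and drop out of the boundary) — boundary = 80.00 mm; (rotated 85° about Z; rotation is an isometry so areas/perimeters/island counts are preserved). So its perimeter = 80.00 mm. Layer 70 (z = 16.8): the cube is present — its section is the full 13.5×19.5 rectangle (perimeter 66.00 mm); the cube at (13.5, 9.5) is present — its section is the full 7×6 rectangle (perimeter 26.00 mm); the cube at (1, 11) is present — its section is the full 12×22.5 rectangle (perimeter 69.00 mm); Merging all regions: the regions partially overlap (shared area 102.00 mm²), so the edge portions inside another operand are dropped and the merged outline is re-measured after clipping — boundary = 108.00 mm; (rotated 85° about Z; rotation is an isometry so areas/perimeters/island counts are preserved). So its perimeter = 108.00 mm. Layer 70 is larger (108.00 vs 80.00 mm).

layer 70 (z = 16.8 mm)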